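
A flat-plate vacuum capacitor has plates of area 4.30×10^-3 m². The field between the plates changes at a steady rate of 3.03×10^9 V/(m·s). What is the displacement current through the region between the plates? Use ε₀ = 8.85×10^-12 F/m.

With a uniform field, Φ_E = EA, so I_d = ε₀ A dE/dt = 1.15×10^-4 A.

1.15×10^-4 A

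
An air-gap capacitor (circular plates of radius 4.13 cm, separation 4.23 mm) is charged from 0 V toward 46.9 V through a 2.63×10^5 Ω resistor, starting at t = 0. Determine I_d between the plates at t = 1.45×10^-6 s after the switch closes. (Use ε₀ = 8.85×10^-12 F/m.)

1.09×10^-4 A

C = ε₀A/d = (8.85×10^-12)(5.359×10^-3)/(4.23×10^-3) = 1.121×10^-11 F and τ = RC = 2.948×10^-6 s. I_d in the gap equals the RC charging current.
I_d(t) = (V₀/R) e^(−t/τ) = 1.783×10^-4 · e^(−0.4919) = 1.09×10^-4 A.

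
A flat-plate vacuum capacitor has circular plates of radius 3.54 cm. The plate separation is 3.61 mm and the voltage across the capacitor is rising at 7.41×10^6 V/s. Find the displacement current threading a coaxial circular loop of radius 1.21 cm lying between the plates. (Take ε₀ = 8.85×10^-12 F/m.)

8.36×10^-6 A

I_d = C dV/dt with C = ε₀πR²/d = 9.652×10^-12 F, so I_d = (9.652×10^-12)(7.41×10^6) = 7.152×10^-5 A.
The field is uniform, so I_d,enc = I_d (r/R)² = (7.152×10^-5)(1.21/3.54)² = 8.36×10^-6 A.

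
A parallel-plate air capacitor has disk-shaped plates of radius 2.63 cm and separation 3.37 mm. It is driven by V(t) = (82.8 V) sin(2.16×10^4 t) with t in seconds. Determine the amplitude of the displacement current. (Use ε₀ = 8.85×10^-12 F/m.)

1.02×10^-5 A

The displacement current equals the conduction current C dV/dt, which peaks at C V₀ ω.
With C = ε₀A/d = (8.85×10^-12)(2.173×10^-3)/(3.37×10^-3) = 5.707×10^-12 F and ω = 2.16×10^4 rad/s, I_d,max = (5.707×10^-12)(82.8)(2.16×10^4) = 1.02×10^-5 A.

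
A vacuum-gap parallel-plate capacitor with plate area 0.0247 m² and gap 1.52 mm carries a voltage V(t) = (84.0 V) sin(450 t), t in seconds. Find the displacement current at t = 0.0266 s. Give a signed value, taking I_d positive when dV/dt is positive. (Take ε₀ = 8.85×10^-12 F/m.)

4.50×10^-6 A

dV/dt = (84.0)(450)·cos(11.97) = 3.127×10^4 V/s.
I_d = C dV/dt with C = ε₀A/d = (8.85×10^-12)(0.0247)/(1.52×10^-3) = 1.438×10^-10 F, so I_d = (1.438×10^-10)(3.127×10^4) = 4.50×10^-6 A.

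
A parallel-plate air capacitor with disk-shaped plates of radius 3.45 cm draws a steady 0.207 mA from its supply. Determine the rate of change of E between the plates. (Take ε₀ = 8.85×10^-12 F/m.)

6.26×10^9 V/(m·s)

Charge continuity gives I_d = I = 2.07×10^-4 A between the plates.
Since I_d = ε₀ A dE/dt, dE/dt = I_d/(ε₀A) = (2.07×10^-4)/((8.85×10^-12)(3.739×10^-3)) = 6.26×10^9 V/(m·s).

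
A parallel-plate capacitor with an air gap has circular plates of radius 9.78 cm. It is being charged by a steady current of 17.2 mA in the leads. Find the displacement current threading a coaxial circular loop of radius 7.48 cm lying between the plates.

By continuity the displacement current in the gap matches the conduction current: I_d = 0.0172 A.
The field is uniform, so I_d,enc = I_d (r/R)² = (0.0172)(7.48/9.78)² = 0.0101 A.

0.0101 A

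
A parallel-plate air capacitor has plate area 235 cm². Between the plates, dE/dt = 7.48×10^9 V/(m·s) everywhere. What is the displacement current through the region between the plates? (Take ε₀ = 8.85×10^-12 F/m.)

With a uniform field, Φ_E = EA, so I_d = ε₀ A dE/dt = 1.56×10^-3 A.

1.56×10^-3 A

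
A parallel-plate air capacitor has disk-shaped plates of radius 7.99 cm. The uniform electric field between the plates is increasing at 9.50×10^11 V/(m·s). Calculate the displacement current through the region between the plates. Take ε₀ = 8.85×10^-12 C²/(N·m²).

0.169 A

The displacement current is ε₀ times dΦ_E/dt = ε₀ A dE/dt = (8.85×10^-12)(0.02006)(9.50×10^11) = 0.169 A.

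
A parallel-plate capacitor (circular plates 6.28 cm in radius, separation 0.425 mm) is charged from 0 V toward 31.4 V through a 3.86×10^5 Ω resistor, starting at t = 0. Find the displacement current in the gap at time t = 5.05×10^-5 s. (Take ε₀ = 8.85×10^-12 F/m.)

4.90×10^-5 A

C = ε₀A/d = (8.85×10^-12)(0.01239)/(4.25×10^-4) = 2.580×10^-10 F and τ = RC = 9.959×10^-5 s. I_d in the gap equals the RC charging current.
I_d(t) = (V₀/R) e^(−t/τ) = 8.135×10^-5 · e^(−0.5071) = 4.90×10^-5 A.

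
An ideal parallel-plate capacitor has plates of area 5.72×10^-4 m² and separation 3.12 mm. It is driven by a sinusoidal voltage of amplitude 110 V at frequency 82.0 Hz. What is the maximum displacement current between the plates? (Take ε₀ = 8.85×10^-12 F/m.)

C = ε₀A/d = (8.85×10^-12)(5.72×10^-4)/(3.12×10^-3) = 1.623×10^-12 F; ω = 2πf = 515.2 rad/s.
I_d = C dV/dt, so |I_d|_max = C V₀ ω = (1.623×10^-12)(110)(515.2) = 9.20×10^-8 A.

9.20×10^-8 A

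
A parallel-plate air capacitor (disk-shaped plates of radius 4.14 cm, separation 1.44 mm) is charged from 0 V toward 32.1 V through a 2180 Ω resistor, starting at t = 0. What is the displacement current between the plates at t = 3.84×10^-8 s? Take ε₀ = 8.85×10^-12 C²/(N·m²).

C = ε₀A/d = (8.85×10^-12)(5.385×10^-3)/(1.44×10^-3) = 3.310×10^-11 F and τ = RC = 7.216×10^-8 s. I_d in the gap equals the RC charging current.
I_d(t) = (V₀/R) e^(−t/τ) = 0.01472 · e^(−0.5322) = 8.65×10^-3 A.

8.65×10^-3 A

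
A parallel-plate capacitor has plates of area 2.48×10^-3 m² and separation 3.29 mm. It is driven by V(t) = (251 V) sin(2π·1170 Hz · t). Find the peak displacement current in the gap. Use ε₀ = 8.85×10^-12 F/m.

C = ε₀A/d = (8.85×10^-12)(2.48×10^-3)/(3.29×10^-3) = 6.671×10^-12 F; ω = 2πf = 7351 rad/s.
I_d = C dV/dt, so |I_d|_max = C V₀ ω = (6.671×10^-12)(251)(7351) = 1.23×10^-5 A.

1.23×10^-5 A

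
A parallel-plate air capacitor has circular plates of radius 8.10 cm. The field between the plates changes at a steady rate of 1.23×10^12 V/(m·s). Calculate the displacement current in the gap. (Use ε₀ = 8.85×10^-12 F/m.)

I_d = ε₀ A (dE/dt) = (8.85×10^-12)(0.02061 m²)(1.23×10^12) = 0.224 A.

0.224 A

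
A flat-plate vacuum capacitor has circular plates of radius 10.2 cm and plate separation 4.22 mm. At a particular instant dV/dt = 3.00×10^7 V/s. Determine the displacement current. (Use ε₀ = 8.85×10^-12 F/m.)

The displacement current equals the charging current C dV/dt. With C = ε₀A/d = (8.85×10^-12)(0.03269)/(4.22×10^-3) = 6.856×10^-11 F, I_d = (6.856×10^-11)(3.00×10^7) = 2.06×10^-3 A.

2.06×10^-3 A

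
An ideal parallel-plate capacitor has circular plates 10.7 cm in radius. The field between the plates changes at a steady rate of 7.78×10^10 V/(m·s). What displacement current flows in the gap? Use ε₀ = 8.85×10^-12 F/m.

The displacement current is ε₀ times dΦ_E/dt = ε₀ A dE/dt = (8.85×10^-12)(0.03597)(7.78×10^10) = 0.0248 A.

0.0248 A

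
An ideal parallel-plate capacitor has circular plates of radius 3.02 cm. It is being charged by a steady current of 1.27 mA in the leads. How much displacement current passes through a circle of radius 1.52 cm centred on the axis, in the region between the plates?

By continuity the displacement current in the gap matches the conduction current: I_d = 1.27×10^-3 A.
The field is uniform, so I_d,enc = I_d (r/R)² = (1.27×10^-3)(1.52/3.02)² = 3.22×10^-4 A.

3.22×10^-4 A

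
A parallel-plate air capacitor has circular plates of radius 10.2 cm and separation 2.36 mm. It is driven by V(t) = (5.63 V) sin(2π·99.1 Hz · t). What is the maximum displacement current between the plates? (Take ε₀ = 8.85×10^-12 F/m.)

4.30×10^-7 A

The displacement current equals the conduction current C dV/dt, which peaks at C V₀ ω.
With C = ε₀A/d = (8.85×10^-12)(0.03269)/(2.36×10^-3) = 1.226×10^-10 F and ω = 2πf = 622.7 rad/s, I_d,max = (1.226×10^-10)(5.63)(622.7) = 4.30×10^-7 A.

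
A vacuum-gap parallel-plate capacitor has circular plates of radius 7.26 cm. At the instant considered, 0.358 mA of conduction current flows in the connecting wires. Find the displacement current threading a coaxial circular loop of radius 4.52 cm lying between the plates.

By continuity the displacement current in the gap matches the conduction current: I_d = 3.58×10^-4 A.
Through an area πr² the displacement current is I_d·(πr²/πR²) = I_d (r/R)² = 1.39×10^-4 A.

1.39×10^-4 A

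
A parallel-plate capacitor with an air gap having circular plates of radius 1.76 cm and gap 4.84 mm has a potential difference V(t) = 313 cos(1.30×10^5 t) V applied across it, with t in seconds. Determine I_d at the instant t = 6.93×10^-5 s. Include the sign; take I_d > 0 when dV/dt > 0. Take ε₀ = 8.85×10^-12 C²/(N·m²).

dE/dt = (V₀ω/d)·−sin(ωt) with ωt = 9.009 rad: (313)(1.30×10^5)(-0.4039)/(4.84×10^-3) = -3.396×10^9 V/(m·s).
I_d = ε₀ A dE/dt = (8.85×10^-12)(9.731×10^-4)(-3.396×10^9) = -2.92×10^-5 A.

-2.92×10^-5 A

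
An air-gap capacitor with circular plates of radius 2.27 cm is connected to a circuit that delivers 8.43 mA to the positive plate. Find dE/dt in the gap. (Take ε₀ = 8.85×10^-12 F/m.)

Charge continuity gives I_d = I = 8.43×10^-3 A between the plates.
Since I_d = ε₀ A dE/dt, dE/dt = I_d/(ε₀A) = (8.43×10^-3)/((8.85×10^-12)(1.619×10^-3)) = 5.88×10^11 V/(m·s).

5.88×10^11 V/(m·s)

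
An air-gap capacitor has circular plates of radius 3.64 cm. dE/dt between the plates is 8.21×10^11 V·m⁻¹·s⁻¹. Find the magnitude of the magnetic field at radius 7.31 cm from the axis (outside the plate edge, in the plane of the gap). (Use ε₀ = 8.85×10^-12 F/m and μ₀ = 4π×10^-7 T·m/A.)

Through the whole plate area (πR² = 4.162×10^-3 m²), I_d = ε₀ πR² dE/dt = 0.03024 A.
With r > R the enclosed displacement current is the full I_d; B = μ₀ I_d / (2πr) = 8.27×10^-8 T.

8.27×10^-8 T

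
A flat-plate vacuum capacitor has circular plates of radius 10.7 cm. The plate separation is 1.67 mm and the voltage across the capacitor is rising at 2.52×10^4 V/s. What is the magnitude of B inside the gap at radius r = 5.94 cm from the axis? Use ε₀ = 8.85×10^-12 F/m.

dE/dt = (dV/dt)/d = 1.509×10^7 V/(m·s); I_d = ε₀(πR²)(dE/dt) = (8.85×10^-12)(0.03597)(1.509×10^7) = 4.804×10^-6 A.
For r < R the Ampère–Maxwell law gives B(2πr) = μ₀ I_d (r²/R²), so B = μ₀ I_d r/(2πR²) = (4π×10^-7)(4.804×10^-6)(0.0594)/(2π·0.107²) = 4.98×10^-12 T.

4.98×10^-12 T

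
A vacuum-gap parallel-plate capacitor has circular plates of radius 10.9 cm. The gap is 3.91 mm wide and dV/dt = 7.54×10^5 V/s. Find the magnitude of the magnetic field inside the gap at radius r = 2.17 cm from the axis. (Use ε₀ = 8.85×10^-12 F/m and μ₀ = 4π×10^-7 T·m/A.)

I_d = C dV/dt with C = ε₀πR²/d = 8.449×10^-11 F, so I_d = (8.449×10^-11)(7.54×10^5) = 6.371×10^-5 A.
An Ampèrian loop of radius r encloses a fraction (r/R)² of I_d. Then B·2πr = μ₀ I_d (r/R)², giving B = μ₀ I_d r/(2πR²) = 2.33×10^-11 T.

2.33×10^-11 T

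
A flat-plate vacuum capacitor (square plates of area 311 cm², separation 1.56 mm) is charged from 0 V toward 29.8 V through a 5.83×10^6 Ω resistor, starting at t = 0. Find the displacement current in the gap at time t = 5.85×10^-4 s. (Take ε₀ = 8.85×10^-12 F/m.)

C = ε₀A/d = (8.85×10^-12)(0.0311)/(1.56×10^-3) = 1.764×10^-10 F, so τ = RC = 1.028×10^-3 s.
The conduction current is I(t) = (V₀/R) e^(−t/τ), and the displacement current between the plates equals it.
t/τ = 0.5691; I_d = (29.8/5.83×10^6) · e^(−0.5691) = (5.111×10^-6)(0.5660) = 2.89×10^-6 A.

2.89×10^-6 A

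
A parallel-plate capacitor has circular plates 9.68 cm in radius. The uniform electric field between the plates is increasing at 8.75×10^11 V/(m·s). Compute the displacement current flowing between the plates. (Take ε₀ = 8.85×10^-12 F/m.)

I_d = ε₀ A (dE/dt) = (8.85×10^-12)(0.02944 m²)(8.75×10^11) = 0.228 A.

0.228 A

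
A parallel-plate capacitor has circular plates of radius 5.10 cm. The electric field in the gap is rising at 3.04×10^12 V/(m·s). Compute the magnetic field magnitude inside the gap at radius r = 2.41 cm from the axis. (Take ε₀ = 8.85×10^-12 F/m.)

I_d = ε₀ dΦ_E/dt = ε₀ πR² (dE/dt) = (8.85×10^-12)(8.171×10^-3)(3.04×10^12) = 0.2198 A through the full plate area.
For r < R the Ampère–Maxwell law gives B(2πr) = μ₀ I_d (r²/R²), so B = μ₀ I_d r/(2πR²) = (4π×10^-7)(0.2198)(0.0241)/(2π·0.0510²) = 4.07×10^-7 T.

4.07×10^-7 T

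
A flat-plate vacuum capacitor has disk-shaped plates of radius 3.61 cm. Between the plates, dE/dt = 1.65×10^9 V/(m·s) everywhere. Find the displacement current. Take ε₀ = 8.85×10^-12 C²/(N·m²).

With a uniform field, Φ_E = EA, so I_d = ε₀ A dE/dt = 5.98×10^-5 A.

5.98×10^-5 A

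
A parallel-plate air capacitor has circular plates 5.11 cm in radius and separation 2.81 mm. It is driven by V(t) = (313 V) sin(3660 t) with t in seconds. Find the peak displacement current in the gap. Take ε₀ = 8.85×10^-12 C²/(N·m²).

The displacement current equals the conduction current C dV/dt, which peaks at C V₀ ω.
With C = ε₀A/d = (8.85×10^-12)(8.203×10^-3)/(2.81×10^-3) = 2.584×10^-11 F and ω = 3660 rad/s, I_d,max = (2.584×10^-11)(313)(3660) = 2.96×10^-5 A.

2.96×10^-5 A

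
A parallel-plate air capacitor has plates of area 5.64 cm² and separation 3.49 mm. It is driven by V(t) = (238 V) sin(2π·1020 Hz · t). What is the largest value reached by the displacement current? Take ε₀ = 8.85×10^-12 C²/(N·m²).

C = ε₀A/d = (8.85×10^-12)(5.64×10^-4)/(3.49×10^-3) = 1.430×10^-12 F; ω = 2πf = 6409 rad/s.
I_d = C dV/dt, so |I_d|_max = C V₀ ω = (1.430×10^-12)(238)(6409) = 2.18×10^-6 A.

2.18×10^-6 A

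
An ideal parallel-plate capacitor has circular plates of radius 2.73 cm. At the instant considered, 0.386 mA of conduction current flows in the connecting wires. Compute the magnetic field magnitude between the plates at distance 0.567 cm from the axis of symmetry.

No conduction current crosses the gap, so I_d there equals the 3.86×10^-4 A in the leads.
∮B·dl = μ₀ I_d,enc with I_d,enc = I_d r²/R² = 1.665×10^-5 A; so B = μ₀ I_d,enc/(2πr) = 5.87×10^-10 T.

5.87×10^-10 T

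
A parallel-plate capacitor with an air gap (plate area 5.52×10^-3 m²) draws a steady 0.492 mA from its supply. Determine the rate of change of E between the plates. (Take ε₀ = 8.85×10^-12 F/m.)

1.01×10^10 V/(m·s)

Charge continuity gives I_d = I = 4.92×10^-4 A between the plates.
Then dE/dt = I_d/(ε₀A) = 1.01×10^10 V/(m·s).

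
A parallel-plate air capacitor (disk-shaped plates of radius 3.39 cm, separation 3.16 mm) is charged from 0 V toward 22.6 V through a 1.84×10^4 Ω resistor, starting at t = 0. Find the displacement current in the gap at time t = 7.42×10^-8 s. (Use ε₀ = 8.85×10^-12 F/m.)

C = ε₀A/d = (8.85×10^-12)(3.610×10^-3)/(3.16×10^-3) = 1.011×10^-11 F, so τ = RC = 1.860×10^-7 s.
The conduction current is I(t) = (V₀/R) e^(−t/τ), and the displacement current between the plates equals it.
t/τ = 0.3989; I_d = (22.6/1.84×10^4) · e^(−0.3989) = (1.228×10^-3)(0.6711) = 8.24×10^-4 A.

8.24×10^-4 A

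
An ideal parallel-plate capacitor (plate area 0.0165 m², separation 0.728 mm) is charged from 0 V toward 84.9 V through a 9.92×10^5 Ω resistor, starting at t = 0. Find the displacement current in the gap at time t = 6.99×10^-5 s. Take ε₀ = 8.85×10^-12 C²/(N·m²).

With C = ε₀A/d = (8.85×10^-12)(0.0165)/(7.28×10^-4) = 2.006×10^-10 F, the time constant is τ = RC = 1.990×10^-4 s, so t/τ = 0.3513 and e^(−t/τ) = 0.7038.
I_d = I_cond = (V₀/R) e^(−t/τ) = (8.558×10^-5)(0.7038) = 6.02×10^-5 A.

6.02×10^-5 A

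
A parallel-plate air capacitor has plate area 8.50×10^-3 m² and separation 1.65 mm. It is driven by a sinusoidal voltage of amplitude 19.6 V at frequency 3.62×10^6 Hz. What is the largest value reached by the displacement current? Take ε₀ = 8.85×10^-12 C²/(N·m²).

0.0203 A

C = ε₀A/d = (8.85×10^-12)(8.50×10^-3)/(1.65×10^-3) = 4.559×10^-11 F; ω = 2πf = 2.275×10^7 rad/s.
I_d = C dV/dt, so |I_d|_max = C V₀ ω = (4.559×10^-11)(19.6)(2.275×10^7) = 0.0203 A.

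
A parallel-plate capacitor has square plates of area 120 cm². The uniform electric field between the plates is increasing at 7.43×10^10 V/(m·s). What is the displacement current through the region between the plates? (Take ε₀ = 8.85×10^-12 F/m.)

7.89×10^-3 A

With a uniform field, Φ_E = EA, so I_d = ε₀ A dE/dt = 7.89×10^-3 A.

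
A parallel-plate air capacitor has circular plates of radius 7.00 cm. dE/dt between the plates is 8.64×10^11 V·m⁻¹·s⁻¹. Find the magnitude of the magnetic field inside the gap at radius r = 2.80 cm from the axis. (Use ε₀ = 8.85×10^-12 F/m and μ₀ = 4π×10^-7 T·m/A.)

1.35×10^-7 T

Total displacement current: I_d = ε₀(πR²)(dE/dt) = (8.85×10^-12)(0.01539)(8.64×10^11) = 0.1177 A.
An Ampèrian loop of radius r encloses a fraction (r/R)² of I_d. Then B·2πr = μ₀ I_d (r/R)², giving B = μ₀ I_d r/(2πR²) = 1.35×10^-7 T.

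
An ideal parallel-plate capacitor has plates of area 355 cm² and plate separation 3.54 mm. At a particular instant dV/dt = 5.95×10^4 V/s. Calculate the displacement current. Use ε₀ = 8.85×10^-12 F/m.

The field between the plates is E = V/d, so dE/dt = (5.95×10^4)/(3.54×10^-3 m) = 1.681×10^7 V/(m·s).
I_d = ε₀ A (dE/dt) = (8.85×10^-12)(0.0355)(1.681×10^7) = 5.28×10^-6 A.

5.28×10^-6 A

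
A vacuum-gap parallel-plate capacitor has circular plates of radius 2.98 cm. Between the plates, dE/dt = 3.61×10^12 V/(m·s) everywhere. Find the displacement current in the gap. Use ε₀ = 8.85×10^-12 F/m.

With a uniform field, Φ_E = EA, so I_d = ε₀ A dE/dt = 0.0891 A.

0.0891 A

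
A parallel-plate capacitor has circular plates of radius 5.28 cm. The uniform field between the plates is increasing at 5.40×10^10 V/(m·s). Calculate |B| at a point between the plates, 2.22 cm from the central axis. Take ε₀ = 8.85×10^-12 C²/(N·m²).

6.67×10^-9 T

Total displacement current: I_d = ε₀(πR²)(dE/dt) = (8.85×10^-12)(8.758×10^-3)(5.40×10^10) = 4.185×10^-3 A.
For r < R the Ampère–Maxwell law gives B(2πr) = μ₀ I_d (r²/R²), so B = μ₀ I_d r/(2πR²) = (4π×10^-7)(4.185×10^-3)(0.0222)/(2π·0.0528²) = 6.67×10^-9 T.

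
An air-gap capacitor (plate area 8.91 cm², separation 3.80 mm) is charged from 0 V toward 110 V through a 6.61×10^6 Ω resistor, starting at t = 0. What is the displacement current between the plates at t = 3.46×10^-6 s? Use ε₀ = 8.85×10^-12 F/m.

1.29×10^-5 A

C = ε₀A/d = (8.85×10^-12)(8.91×10^-4)/(3.80×10^-3) = 2.075×10^-12 F, so τ = RC = 1.372×10^-5 s.
The conduction current is I(t) = (V₀/R) e^(−t/τ), and the displacement current between the plates equals it.
t/τ = 0.2522; I_d = (110/6.61×10^6) · e^(−0.2522) = (1.664×10^-5)(0.7771) = 1.29×10^-5 A.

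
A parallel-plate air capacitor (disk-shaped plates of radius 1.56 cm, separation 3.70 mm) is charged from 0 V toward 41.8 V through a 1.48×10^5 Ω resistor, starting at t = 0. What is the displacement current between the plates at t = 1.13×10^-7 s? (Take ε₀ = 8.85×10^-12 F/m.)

C = ε₀A/d = (8.85×10^-12)(7.645×10^-4)/(3.70×10^-3) = 1.829×10^-12 F and τ = RC = 2.707×10^-7 s. I_d in the gap equals the RC charging current.
I_d(t) = (V₀/R) e^(−t/τ) = 2.824×10^-4 · e^(−0.4174) = 1.86×10^-4 A.

1.86×10^-4 A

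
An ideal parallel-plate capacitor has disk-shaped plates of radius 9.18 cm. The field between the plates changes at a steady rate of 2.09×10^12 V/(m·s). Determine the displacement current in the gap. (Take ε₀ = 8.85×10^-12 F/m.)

I_d = ε₀ A (dE/dt) = (8.85×10^-12)(0.02647 m²)(2.09×10^12) = 0.490 A.

0.490 A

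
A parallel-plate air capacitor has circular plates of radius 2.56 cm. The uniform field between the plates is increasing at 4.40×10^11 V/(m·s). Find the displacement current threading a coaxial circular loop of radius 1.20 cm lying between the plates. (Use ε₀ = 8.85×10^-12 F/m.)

Total displacement current: I_d = ε₀(πR²)(dE/dt) = (8.85×10^-12)(2.059×10^-3)(4.40×10^11) = 8.018×10^-3 A.
The field is uniform, so I_d,enc = I_d (r/R)² = (8.018×10^-3)(1.20/2.56)² = 1.76×10^-3 A.

1.76×10^-3 A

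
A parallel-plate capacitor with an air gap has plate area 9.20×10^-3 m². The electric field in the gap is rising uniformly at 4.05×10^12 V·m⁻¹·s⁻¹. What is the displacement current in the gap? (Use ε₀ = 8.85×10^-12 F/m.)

The displacement current is ε₀ times dΦ_E/dt = ε₀ A dE/dt = (8.85×10^-12)(9.20×10^-3)(4.05×10^12) = 0.330 A.

0.330 A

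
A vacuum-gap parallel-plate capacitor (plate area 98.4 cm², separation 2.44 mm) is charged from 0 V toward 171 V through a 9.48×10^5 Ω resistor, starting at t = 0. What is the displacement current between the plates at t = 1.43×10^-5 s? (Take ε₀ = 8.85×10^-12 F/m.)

1.18×10^-4 A

C = ε₀A/d = (8.85×10^-12)(9.84×10^-3)/(2.44×10^-3) = 3.569×10^-11 F and τ = RC = 3.383×10^-5 s. I_d in the gap equals the RC charging current.
I_d(t) = (V₀/R) e^(−t/τ) = 1.804×10^-4 · e^(−0.4227) = 1.18×10^-4 A.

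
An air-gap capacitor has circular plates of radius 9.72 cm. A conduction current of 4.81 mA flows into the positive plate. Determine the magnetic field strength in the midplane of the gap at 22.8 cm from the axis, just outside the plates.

By continuity the displacement current in the gap matches the conduction current: I_d = 4.81×10^-3 A.
With r > R the enclosed displacement current is the full I_d; B = μ₀ I_d / (2πr) = 4.22×10^-9 T.

4.22×10^-9 T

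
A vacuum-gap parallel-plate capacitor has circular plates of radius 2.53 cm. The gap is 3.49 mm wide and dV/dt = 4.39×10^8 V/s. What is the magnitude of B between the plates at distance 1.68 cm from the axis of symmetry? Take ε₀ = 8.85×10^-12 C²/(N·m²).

With E = V/d, dE/dt = 1.258×10^11 V/(m·s) and πR² = 2.011×10^-3 m², giving I_d = ε₀ πR² dE/dt = 2.239×10^-3 A.
For r < R the Ampère–Maxwell law gives B(2πr) = μ₀ I_d (r²/R²), so B = μ₀ I_d r/(2πR²) = (4π×10^-7)(2.239×10^-3)(0.0168)/(2π·0.0253²) = 1.18×10^-8 T.

1.18×10^-8 T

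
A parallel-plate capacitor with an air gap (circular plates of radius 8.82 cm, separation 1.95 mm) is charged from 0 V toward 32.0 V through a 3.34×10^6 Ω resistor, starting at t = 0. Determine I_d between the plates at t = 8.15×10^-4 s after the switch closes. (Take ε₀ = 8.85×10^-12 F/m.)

1.06×10^-6 A

With C = ε₀A/d = (8.85×10^-12)(0.02444)/(1.95×10^-3) = 1.109×10^-10 F, the time constant is τ = RC = 3.704×10^-4 s, so t/τ = 2.200 and e^(−t/τ) = 0.1108.
I_d = I_cond = (V₀/R) e^(−t/τ) = (9.581×10^-6)(0.1108) = 1.06×10^-6 A.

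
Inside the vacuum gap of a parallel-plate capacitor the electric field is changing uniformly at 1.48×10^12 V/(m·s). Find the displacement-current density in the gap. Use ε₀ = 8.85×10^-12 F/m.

J_d = ε₀ ∂E/∂t, so J_d = 13.1 A/m².

13.1 A/m²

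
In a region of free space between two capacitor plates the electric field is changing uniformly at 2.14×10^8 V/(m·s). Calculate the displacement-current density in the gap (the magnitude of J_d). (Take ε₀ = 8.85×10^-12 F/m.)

The displacement-current density is ε₀ ∂E/∂t = (8.85×10^-12)(2.14×10^8) = 1.89×10^-3 A/m².

1.89×10^-3 A/m²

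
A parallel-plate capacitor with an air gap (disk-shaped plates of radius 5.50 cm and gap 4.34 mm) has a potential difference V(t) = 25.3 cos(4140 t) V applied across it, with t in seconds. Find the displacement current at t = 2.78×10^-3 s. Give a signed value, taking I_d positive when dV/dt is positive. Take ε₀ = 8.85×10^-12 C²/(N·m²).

1.77×10^-6 A

C = ε₀A/d = (8.85×10^-12)(9.503×10^-3)/(4.34×10^-3) = 1.938×10^-11 F. dV/dt = V₀ω·−sin(ωt); at ωt = 11.5092 rad this factor is 0.8710.
I_d = C dV/dt = (1.938×10^-11)(25.3)(4140)(0.8710) = 1.77×10^-6 A.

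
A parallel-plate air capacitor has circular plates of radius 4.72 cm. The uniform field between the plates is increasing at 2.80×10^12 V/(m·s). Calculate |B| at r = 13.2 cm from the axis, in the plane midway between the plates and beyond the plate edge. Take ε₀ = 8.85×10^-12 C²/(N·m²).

2.63×10^-7 T

Through the whole plate area (πR² = 6.999×10^-3 m²), I_d = ε₀ πR² dE/dt = 0.1734 A.
For r ≥ R the full I_d is enclosed: B = μ₀ I_d/(2πr) = (4π×10^-7)(0.1734)/(2π·0.132) = 2.63×10^-7 T.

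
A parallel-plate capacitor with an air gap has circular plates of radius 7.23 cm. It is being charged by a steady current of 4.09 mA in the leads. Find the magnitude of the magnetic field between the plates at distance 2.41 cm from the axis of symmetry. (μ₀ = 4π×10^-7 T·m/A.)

No conduction current crosses the gap, so I_d there equals the 4.09×10^-3 A in the leads.
An Ampèrian loop of radius r encloses a fraction (r/R)² of I_d. Then B·2πr = μ₀ I_d (r/R)², giving B = μ₀ I_d r/(2πR²) = 3.77×10^-9 T.

3.77×10^-9 T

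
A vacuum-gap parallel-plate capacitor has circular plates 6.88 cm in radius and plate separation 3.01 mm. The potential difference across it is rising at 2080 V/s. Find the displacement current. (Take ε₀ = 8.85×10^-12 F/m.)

C = ε₀A/d = (8.85×10^-12)(0.01487)/(3.01×10^-3) = 4.372×10^-11 F.
I_d = C dV/dt = (4.372×10^-11)(2080) = 9.09×10^-8 A.

9.09×10^-8 A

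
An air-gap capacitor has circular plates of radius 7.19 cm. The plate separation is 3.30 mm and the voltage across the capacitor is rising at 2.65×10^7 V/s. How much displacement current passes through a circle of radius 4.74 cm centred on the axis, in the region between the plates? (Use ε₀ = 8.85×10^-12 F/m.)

With E = V/d, dE/dt = 8.030×10^9 V/(m·s) and πR² = 0.01624 m², giving I_d = ε₀ πR² dE/dt = 1.154×10^-3 A.
Since J_d is uniform, the enclosed fraction is (r/R)² = 0.4346, giving I_d,enc = 5.02×10^-4 A.

5.02×10^-4 A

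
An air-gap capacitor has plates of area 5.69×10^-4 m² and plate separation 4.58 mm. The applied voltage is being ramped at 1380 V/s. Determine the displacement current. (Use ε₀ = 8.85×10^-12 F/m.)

The field between the plates is E = V/d, so dE/dt = (1380)/(4.58×10^-3 m) = 3.013×10^5 V/(m·s).
I_d = ε₀ A (dE/dt) = (8.85×10^-12)(5.69×10^-4)(3.013×10^5) = 1.52×10^-9 A.

1.52×10^-9 A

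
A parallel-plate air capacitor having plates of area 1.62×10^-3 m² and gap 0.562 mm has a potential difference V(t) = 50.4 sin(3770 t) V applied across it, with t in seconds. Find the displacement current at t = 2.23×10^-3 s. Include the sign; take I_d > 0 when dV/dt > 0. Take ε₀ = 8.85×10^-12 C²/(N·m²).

-2.55×10^-6 A

dE/dt = (V₀ω/d)·cos(ωt) with ωt = 8.4071 rad: (50.4)(3770)(-0.5253)/(5.62×10^-4) = -1.776×10^8 V/(m·s).
I_d = ε₀ A dE/dt = (8.85×10^-12)(1.62×10^-3)(-1.776×10^8) = -2.55×10^-6 A.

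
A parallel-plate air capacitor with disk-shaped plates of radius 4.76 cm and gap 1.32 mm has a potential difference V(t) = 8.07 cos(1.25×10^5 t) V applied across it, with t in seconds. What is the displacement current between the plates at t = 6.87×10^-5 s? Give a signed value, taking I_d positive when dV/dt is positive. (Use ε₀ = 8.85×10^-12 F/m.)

-3.58×10^-5 A

C = ε₀A/d = (8.85×10^-12)(7.118×10^-3)/(1.32×10^-3) = 4.772×10^-11 F. dV/dt = V₀ω·−sin(ωt); at ωt = 8.5875 rad this factor is -0.7428.
I_d = C dV/dt = (4.772×10^-11)(8.07)(1.25×10^5)(-0.7428) = -3.58×10^-5 A.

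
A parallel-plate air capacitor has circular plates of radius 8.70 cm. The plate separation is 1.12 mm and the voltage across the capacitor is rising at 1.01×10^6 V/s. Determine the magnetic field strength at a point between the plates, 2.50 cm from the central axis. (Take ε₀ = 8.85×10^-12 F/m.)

1.25×10^-10 T

With E = V/d, dE/dt = 9.018×10^8 V/(m·s) and πR² = 0.02378 m², giving I_d = ε₀ πR² dE/dt = 1.898×10^-4 A.
An Ampèrian loop of radius r encloses a fraction (r/R)² of I_d. Then B·2πr = μ₀ I_d (r/R)², giving B = μ₀ I_d r/(2πR²) = 1.25×10^-10 T.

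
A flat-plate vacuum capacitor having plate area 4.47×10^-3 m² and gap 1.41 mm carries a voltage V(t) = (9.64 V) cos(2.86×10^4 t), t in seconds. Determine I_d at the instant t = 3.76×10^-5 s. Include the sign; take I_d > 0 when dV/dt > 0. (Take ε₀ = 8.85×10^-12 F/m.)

C = ε₀A/d = (8.85×10^-12)(4.47×10^-3)/(1.41×10^-3) = 2.806×10^-11 F. dV/dt = V₀ω·−sin(ωt); at ωt = 1.07536 rad this factor is -0.8798.
I_d = C dV/dt = (2.806×10^-11)(9.64)(2.86×10^4)(-0.8798) = -6.81×10^-6 A.

-6.81×10^-6 A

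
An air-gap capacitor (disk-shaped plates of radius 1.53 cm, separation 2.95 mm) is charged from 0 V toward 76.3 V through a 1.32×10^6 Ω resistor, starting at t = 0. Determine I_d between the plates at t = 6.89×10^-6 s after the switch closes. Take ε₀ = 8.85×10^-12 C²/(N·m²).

5.43×10^-6 A

With C = ε₀A/d = (8.85×10^-12)(7.354×10^-4)/(2.95×10^-3) = 2.206×10^-12 F, the time constant is τ = RC = 2.912×10^-6 s, so t/τ = 2.366 and e^(−t/τ) = 0.09386.
I_d = I_cond = (V₀/R) e^(−t/τ) = (5.780×10^-5)(0.09386) = 5.43×10^-6 A.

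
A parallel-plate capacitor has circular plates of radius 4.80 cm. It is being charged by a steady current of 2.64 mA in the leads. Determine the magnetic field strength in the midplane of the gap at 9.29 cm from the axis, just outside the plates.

By continuity the displacement current in the gap matches the conduction current: I_d = 2.64×10^-3 A.
With r > R the enclosed displacement current is the full I_d; B = μ₀ I_d / (2πr) = 5.68×10^-9 T.

5.68×10^-9 T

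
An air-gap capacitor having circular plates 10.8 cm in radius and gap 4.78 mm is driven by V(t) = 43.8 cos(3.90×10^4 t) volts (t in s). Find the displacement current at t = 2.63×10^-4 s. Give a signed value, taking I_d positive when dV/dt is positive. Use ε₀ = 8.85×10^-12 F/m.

dE/dt = (V₀ω/d)·−sin(ωt) with ωt = 10.257 rad: (43.8)(3.90×10^4)(0.7394)/(4.78×10^-3) = 2.642×10^8 V/(m·s).
I_d = ε₀ A dE/dt = (8.85×10^-12)(0.03664)(2.642×10^8) = 8.57×10^-5 A.

8.57×10^-5 A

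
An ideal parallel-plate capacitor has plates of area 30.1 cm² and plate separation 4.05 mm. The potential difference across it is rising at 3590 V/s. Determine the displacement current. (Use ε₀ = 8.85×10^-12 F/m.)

The field between the plates is E = V/d, so dE/dt = (3590)/(4.05×10^-3 m) = 8.864×10^5 V/(m·s).
I_d = ε₀ A (dE/dt) = (8.85×10^-12)(3.01×10^-3)(8.864×10^5) = 2.36×10^-8 A.

2.36×10^-8 A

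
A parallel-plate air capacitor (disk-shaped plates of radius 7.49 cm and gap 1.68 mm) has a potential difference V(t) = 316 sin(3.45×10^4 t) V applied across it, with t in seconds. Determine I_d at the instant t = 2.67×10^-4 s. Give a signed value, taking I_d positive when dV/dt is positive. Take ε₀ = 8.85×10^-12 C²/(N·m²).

dE/dt = (V₀ω/d)·cos(ωt) with ωt = 9.2115 rad: (316)(3.45×10^4)(-0.9773)/(1.68×10^-3) = -6.342×10^9 V/(m·s).
I_d = ε₀ A dE/dt = (8.85×10^-12)(0.01762)(-6.342×10^9) = -9.89×10^-4 A.

-9.89×10^-4 A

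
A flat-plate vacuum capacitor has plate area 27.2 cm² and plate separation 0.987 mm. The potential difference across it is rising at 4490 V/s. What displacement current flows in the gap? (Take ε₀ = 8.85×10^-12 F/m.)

The displacement current equals the charging current C dV/dt. With C = ε₀A/d = (8.85×10^-12)(2.72×10^-3)/(9.87×10^-4) = 2.439×10^-11 F, I_d = (2.439×10^-11)(4490) = 1.10×10^-7 A.

1.10×10^-7 A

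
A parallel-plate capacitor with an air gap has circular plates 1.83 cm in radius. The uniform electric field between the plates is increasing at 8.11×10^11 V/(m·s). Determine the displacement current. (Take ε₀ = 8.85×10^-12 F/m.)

The displacement current is ε₀ times dΦ_E/dt = ε₀ A dE/dt = (8.85×10^-12)(1.052×10^-3)(8.11×10^11) = 7.55×10^-3 A.

7.55×10^-3 A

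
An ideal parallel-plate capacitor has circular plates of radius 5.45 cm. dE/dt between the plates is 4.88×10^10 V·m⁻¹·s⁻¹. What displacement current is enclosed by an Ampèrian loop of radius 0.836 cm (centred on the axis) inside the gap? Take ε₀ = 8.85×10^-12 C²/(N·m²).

9.48×10^-5 A

Total displacement current: I_d = ε₀(πR²)(dE/dt) = (8.85×10^-12)(9.331×10^-3)(4.88×10^10) = 4.030×10^-3 A.
The field is uniform, so I_d,enc = I_d (r/R)² = (4.030×10^-3)(0.836/5.45)² = 9.48×10^-5 A.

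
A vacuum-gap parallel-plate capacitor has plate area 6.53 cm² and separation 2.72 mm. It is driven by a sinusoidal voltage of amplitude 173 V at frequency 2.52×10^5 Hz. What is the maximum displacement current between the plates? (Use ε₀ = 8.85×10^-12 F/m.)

C = ε₀A/d = (8.85×10^-12)(6.53×10^-4)/(2.72×10^-3) = 2.125×10^-12 F; ω = 2πf = 1.583×10^6 rad/s.
I_d = C dV/dt, so |I_d|_max = C V₀ ω = (2.125×10^-12)(173)(1.583×10^6) = 5.82×10^-4 A.

5.82×10^-4 A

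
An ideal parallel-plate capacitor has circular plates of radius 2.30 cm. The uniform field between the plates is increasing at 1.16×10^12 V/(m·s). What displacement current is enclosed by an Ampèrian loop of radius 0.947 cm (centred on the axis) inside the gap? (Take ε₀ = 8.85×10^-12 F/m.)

Total displacement current: I_d = ε₀(πR²)(dE/dt) = (8.85×10^-12)(1.662×10^-3)(1.16×10^12) = 0.01706 A.
The field is uniform, so I_d,enc = I_d (r/R)² = (0.01706)(0.947/2.30)² = 2.89×10^-3 A.

2.89×10^-3 A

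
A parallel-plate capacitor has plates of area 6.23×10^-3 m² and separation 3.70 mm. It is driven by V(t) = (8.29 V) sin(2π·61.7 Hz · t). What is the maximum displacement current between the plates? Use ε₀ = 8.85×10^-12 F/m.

4.79×10^-8 A

C = ε₀A/d = (8.85×10^-12)(6.23×10^-3)/(3.70×10^-3) = 1.490×10^-11 F; ω = 2πf = 387.7 rad/s.
I_d = C dV/dt, so |I_d|_max = C V₀ ω = (1.490×10^-11)(8.29)(387.7) = 4.79×10^-8 A.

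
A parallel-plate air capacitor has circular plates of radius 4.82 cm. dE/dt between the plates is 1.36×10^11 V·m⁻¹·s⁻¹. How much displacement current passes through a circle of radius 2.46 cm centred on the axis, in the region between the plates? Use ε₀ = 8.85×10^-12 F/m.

Through the whole plate area (πR² = 7.299×10^-3 m²), I_d = ε₀ πR² dE/dt = 8.785×10^-3 A.
Since J_d is uniform, the enclosed fraction is (r/R)² = 0.2605, giving I_d,enc = 2.29×10^-3 A.

2.29×10^-3 A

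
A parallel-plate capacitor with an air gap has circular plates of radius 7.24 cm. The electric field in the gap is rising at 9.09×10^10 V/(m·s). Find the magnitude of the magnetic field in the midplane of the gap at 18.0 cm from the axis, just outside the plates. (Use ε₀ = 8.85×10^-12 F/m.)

1.47×10^-8 T

Total displacement current: I_d = ε₀(πR²)(dE/dt) = (8.85×10^-12)(0.01647)(9.09×10^10) = 0.01325 A.
Outside the plates the loop encloses all of I_d, so B·2πr = μ₀ I_d and B = 1.47×10^-8 T.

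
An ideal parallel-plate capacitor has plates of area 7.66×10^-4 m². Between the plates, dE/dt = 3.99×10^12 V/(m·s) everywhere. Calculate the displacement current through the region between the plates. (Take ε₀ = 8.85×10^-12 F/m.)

0.0270 A

The displacement current is ε₀ times dΦ_E/dt = ε₀ A dE/dt = (8.85×10^-12)(7.66×10^-4)(3.99×10^12) = 0.0270 A.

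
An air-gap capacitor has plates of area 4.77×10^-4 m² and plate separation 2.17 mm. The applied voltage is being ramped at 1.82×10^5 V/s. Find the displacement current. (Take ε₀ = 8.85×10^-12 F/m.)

E = V/d so dE/dt = (dV/dt)/d = 8.387×10^7 V/(m·s), and I_d = ε₀ A dE/dt = (8.85×10^-12)(4.77×10^-4)(8.387×10^7) = 3.54×10^-7 A.

3.54×10^-7 A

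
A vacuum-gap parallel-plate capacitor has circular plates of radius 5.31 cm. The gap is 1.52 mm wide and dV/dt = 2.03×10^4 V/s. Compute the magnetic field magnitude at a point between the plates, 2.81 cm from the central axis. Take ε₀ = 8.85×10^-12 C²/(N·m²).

I_d = C dV/dt with C = ε₀πR²/d = 5.157×10^-11 F, so I_d = (5.157×10^-11)(2.03×10^4) = 1.047×10^-6 A.
An Ampèrian loop of radius r encloses a fraction (r/R)² of I_d. Then B·2πr = μ₀ I_d (r/R)², giving B = μ₀ I_d r/(2πR²) = 2.09×10^-12 T.

2.09×10^-12 T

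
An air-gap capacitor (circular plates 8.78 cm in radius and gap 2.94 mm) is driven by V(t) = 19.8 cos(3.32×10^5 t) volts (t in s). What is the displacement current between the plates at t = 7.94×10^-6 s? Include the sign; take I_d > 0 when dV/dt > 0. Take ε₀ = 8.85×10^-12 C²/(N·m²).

-2.32×10^-4 A

C = ε₀A/d = (8.85×10^-12)(0.02422)/(2.94×10^-3) = 7.291×10^-11 F. dV/dt = V₀ω·−sin(ωt); at ωt = 2.63608 rad this factor is -0.4843.
I_d = C dV/dt = (7.291×10^-11)(19.8)(3.32×10^5)(-0.4843) = -2.32×10^-4 A.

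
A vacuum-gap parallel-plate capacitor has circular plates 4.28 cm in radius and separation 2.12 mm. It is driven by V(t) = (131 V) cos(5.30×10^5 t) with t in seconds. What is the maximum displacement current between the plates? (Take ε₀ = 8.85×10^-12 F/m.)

1.67×10^-3 A

The displacement current equals the conduction current C dV/dt, which peaks at C V₀ ω.
With C = ε₀A/d = (8.85×10^-12)(5.755×10^-3)/(2.12×10^-3) = 2.402×10^-11 F and ω = 5.30×10^5 rad/s, I_d,max = (2.402×10^-11)(131)(5.30×10^5) = 1.67×10^-3 A.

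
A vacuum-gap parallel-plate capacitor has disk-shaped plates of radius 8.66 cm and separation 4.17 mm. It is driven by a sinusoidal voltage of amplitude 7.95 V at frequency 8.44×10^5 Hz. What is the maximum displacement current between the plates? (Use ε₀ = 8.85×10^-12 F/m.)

2.11×10^-3 A

C = ε₀A/d = (8.85×10^-12)(0.02356)/(4.17×10^-3) = 5.000×10^-11 F; ω = 2πf = 5.303×10^6 rad/s.
I_d = C dV/dt, so |I_d|_max = C V₀ ω = (5.000×10^-11)(7.95)(5.303×10^6) = 2.11×10^-3 A.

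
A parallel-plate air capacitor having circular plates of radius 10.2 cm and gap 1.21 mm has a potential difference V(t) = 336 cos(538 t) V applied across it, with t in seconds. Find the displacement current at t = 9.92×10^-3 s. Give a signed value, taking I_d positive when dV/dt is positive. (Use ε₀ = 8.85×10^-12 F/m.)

dV/dt = (336)(538)·−sin(5.33696) = 1.466×10^5 V/s.
I_d = C dV/dt with C = ε₀A/d = (8.85×10^-12)(0.03269)/(1.21×10^-3) = 2.391×10^-10 F, so I_d = (2.391×10^-10)(1.466×10^5) = 3.51×10^-5 A.

3.51×10^-5 A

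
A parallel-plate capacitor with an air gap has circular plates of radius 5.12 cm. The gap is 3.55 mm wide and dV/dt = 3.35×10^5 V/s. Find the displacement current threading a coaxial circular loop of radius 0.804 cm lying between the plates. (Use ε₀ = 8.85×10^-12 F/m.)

1.70×10^-7 A

With E = V/d, dE/dt = 9.437×10^7 V/(m·s) and πR² = 8.235×10^-3 m², giving I_d = ε₀ πR² dE/dt = 6.878×10^-6 A.
Since J_d is uniform, the enclosed fraction is (r/R)² = 0.02466, giving I_d,enc = 1.70×10^-7 A.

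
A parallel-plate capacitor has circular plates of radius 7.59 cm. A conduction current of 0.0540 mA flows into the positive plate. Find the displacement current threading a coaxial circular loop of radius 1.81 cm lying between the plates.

Between the plates the displacement current equals the wire current: I_d = 0.0540 mA = 5.40×10^-5 A.
Since J_d is uniform, the enclosed fraction is (r/R)² = 0.05687, giving I_d,enc = 3.07×10^-6 A.

3.07×10^-6 A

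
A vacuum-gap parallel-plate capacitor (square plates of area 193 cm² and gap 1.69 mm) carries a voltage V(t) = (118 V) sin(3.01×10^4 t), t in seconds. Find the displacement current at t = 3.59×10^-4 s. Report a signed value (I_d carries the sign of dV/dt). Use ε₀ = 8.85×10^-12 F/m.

dE/dt = (V₀ω/d)·cos(ωt) with ωt = 10.8059 rad: (118)(3.01×10^4)(-0.1885)/(1.69×10^-3) = -3.962×10^8 V/(m·s).
I_d = ε₀ A dE/dt = (8.85×10^-12)(0.0193)(-3.962×10^8) = -6.77×10^-5 A.

-6.77×10^-5 A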